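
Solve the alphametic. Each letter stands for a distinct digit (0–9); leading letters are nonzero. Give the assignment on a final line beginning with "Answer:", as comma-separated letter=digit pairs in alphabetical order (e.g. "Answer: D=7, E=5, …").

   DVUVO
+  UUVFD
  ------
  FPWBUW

Step 1. [col 1: O + D ≡ W (mod 10)] several values work for D in column 1 (O + D ≡ W (mod 10), carry-in 0); try D=4, so D=4.
Step 2. [F] the sum has 6 digits but both addends have 5; that extra leading digit F is the final carry, namely 1, so F=1.
Step 3. [col 1: O + D ≡ W (mod 10)] W=6 is one option consistent with column 1 (O + D ≡ W (mod 10), carry-in 0) — take it, so W=6.
Step 4. [col 1: O + D ≡ W (mod 10)] in column 1 we have O+D≡W with carry-in 0; given D=4, W=6 and digits 1,4,6 already taken and all letters distinct, that pins O to 2, so O=2.
Step 5. [col 2: V + F ≡ U (mod 10)] several values work for U in column 2 (V + F ≡ U (mod 10), carry-in 0); try U=8, so U=8.
Step 6. [col 2: V + F ≡ U (mod 10)] column 2: given F=1, U=8, carry-in 0, and digits 1,2,4,6,8 already taken and all letters distinct, V+F≡U (mod 10) forces V=7 ⇒ V=7.
Step 7. [col 3: U + V ≡ B (mod 10)] column 3: given U=8, V=7, carry-in 0, and digits 1,2,4,6,7,8 already taken and all letters distinct, U+V≡B (mod 10) forces B=5. So B=5.
Step 8. [col 5: D + U ≡ P (mod 10)] column 5: given D=4, U=8, carry-in 1, and digits 1,2,4,5,6,7,8 already taken and all letters distinct, D+U≡P (mod 10) forces P=3 ⇒ P=3.

Answer: B=5, D=4, F=1, O=2, P=3, U=8, V=7, W=6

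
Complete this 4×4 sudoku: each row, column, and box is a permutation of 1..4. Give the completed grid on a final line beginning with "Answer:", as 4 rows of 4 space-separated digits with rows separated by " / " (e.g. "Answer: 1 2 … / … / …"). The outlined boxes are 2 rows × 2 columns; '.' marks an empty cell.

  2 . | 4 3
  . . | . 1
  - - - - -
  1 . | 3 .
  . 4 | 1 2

Step 1. [r4c1∈{3}] only 3 remains possible at r4c1 ⇒ r4c1=3.
Step 2. [r2c3∈{2}] nothing but 2 survives at r2c3, so r2c3=2.
Step 3. [r2c2∈{3}] r2c2's peers cover all but 3, so r2c2=3.
Step 4. [r3c4∈{4}] r3c4's peers cover all but 4, so r3c4=4.
Step 5. [r2c1∈{4}] nothing but 4 survives at r2c1, so r2c1=4.
Step 6. [r3c2∈{2}] r3c2 is down to just 2, so r3c2=2.
Step 7. [r1c2∈{1}] only 1 remains possible at r1c2. So r1c2=1.

Answer: 2 1 4 3 / 4 3 2 1 / 1 2 3 4 / 3 4 1 2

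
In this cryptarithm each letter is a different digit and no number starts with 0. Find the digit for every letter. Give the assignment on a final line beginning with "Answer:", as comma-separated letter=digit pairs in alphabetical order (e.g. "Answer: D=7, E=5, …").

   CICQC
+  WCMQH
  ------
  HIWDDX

Step 1. [col 1: C + H ≡ X (mod 10)] several values work for X in column 1 (C + H ≡ X (mod 10), carry-in 0); try X=6. So X=6.
Step 2. [col 1: C + H ≡ X (mod 10)] no forcing yet in column 1 (carry-in 0); C=5 is free and consistent — try it. So C=5.
Step 3. [col 1: C + H ≡ X (mod 10)] column 1: given C=5, X=6, carry-in 0, and digits 5,6 already taken and all letters distinct, C+H≡X (mod 10) forces H=1, so H=1.
Step 4. [col 2: Q + Q ≡ D (mod 10)] D=8 is one option consistent with column 2 (Q + Q ≡ D (mod 10), carry-in 0) — take it, so D=8.
Step 5. [col 2: Q + Q ≡ D (mod 10)] several values work for Q in column 2 (Q + Q ≡ D (mod 10), carry-in 0); try Q=4, so Q=4.
Step 6. [col 3: C + M ≡ D (mod 10)] column 3 reads C+M+carry(0)=D with C=5, D=8; with digits 1,4,5,6,8 already taken and all letters distinct, the only value for M is 3, so M=3.
Step 7. [col 4: I + C ≡ W (mod 10)] column 4 (I + C ≡ W (mod 10), carry-in 0) doesn't pin W yet; pick W=7 and continue. So W=7.
Step 8. [col 4: I + C ≡ W (mod 10)] in column 4 we have I+C≡W with carry-in 0; given C=5, W=7 and digits 1,3,4,5,6,7,8 already taken and all letters distinct, that pins I to 2, so I=2.

Answer: C=5, D=8, H=1, I=2, M=3, Q=4, W=7, X=6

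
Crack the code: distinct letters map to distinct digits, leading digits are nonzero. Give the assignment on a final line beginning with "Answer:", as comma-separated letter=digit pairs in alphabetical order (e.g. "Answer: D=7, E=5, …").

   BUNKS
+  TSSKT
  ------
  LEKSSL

Step 1. [col 1: S + T ≡ L (mod 10)] several values work for L in column 1 (S + T ≡ L (mod 10), carry-in 0); try L=1, so L=1.
Step 2. [col 1: S + T ≡ L (mod 10)] column 1 (S + T ≡ L (mod 10), carry-in 0) doesn't pin T yet; pick T=8 and continue, so T=8.
Step 3. [col 1: S + T ≡ L (mod 10)] column 1: given T=8, L=1, carry-in 0, and digits 1,8 already taken and all letters distinct, S+T≡L (mod 10) forces S=3, so S=3.
Step 4. [col 2: K + K ≡ S (mod 10)] column 2: given S=3, carry-in 1, and digits 1,3,8 already taken and all letters distinct, K+K≡S (mod 10) forces K=6, so K=6.
Step 5. [col 3: N + S ≡ S (mod 10)] column 3 reads N+S+carry(1)=S with S=3; with digits 1,3,6,8 already taken and all letters distinct, the only value for N is 9, so N=9.
Step 6. [col 4: U + S ≡ K (mod 10)] in column 4 we have U+S≡K with carry-in 1; given S=3, K=6 and digits 1,3,6,8,9 already taken and all letters distinct, that pins U to 2 ⇒ U=2.
Step 7. [col 5: B + T ≡ E (mod 10)] column 5: given T=8, carry-in 0, and digits 1,2,3,6,8,9 already taken and all letters distinct, B+T≡E (mod 10) forces E=5. So E=5.
Step 8. [col 5: B + T ≡ E (mod 10)] from column 5 (T=8, E=5, carry-in 0, digits 1,2,3,5,6,8,9 already taken and all letters distinct): B must equal 7 ⇒ B=7.

Answer: B=7, E=5, K=6, L=1, N=9, S=3, T=8, U=2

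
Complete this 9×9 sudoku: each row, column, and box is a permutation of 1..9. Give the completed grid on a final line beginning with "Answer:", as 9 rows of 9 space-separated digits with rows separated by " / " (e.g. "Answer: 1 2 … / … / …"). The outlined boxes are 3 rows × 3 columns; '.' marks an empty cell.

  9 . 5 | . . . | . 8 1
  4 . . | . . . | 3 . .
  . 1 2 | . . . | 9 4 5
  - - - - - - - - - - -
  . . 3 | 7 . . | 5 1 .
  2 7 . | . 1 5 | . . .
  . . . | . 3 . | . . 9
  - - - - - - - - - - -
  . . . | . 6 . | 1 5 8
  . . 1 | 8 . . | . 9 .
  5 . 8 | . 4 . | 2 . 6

Step 1. [r2c4∈{1,2,5,6,9}] across col 4, 5 lands solely at r2c4. So r2c4=5.
Step 2. [r2c6∈{1,2,6,7,8,9}] in row 2, 1 fits only at r2c6. So r2c6=1.
Step 3. [r2c5∈{2,7,8,9}] row 2 places 9 nowhere but r2c5 ⇒ r2c5=9.
Step 4. [r2c2∈{6,8}] r2c2 is the only open cell in row 2 admitting 8 ⇒ r2c2=8.
Step 5. [r5c7∈{4,6,8}] r5c7 is the only open cell in row 5 admitting 8, so r5c7=8.
Step 6. [r8c5∈{2,5,7}] 5 has one home in row 8: r8c5, so r8c5=5.
Step 7. [r6c2∈{4,5,6}] across row 6, 5 lands solely at r6c2, so r6c2=5.
Step 8. [r6c1∈{1,6,8}] in row 6, 1 fits only at r6c1 ⇒ r6c1=1.
Step 9. [r6c6∈{2,4,6,8}] across row 6, 8 lands solely at r6c6. So r6c6=8.
Step 10. [r4c5∈{2}] only 2 remains possible at r4c5 ⇒ r4c5=2.
Step 11. [r4c9∈{4}] r4c9 has the single candidate 4, so r4c9=4.
Step 12. [r1c6∈{2,3,4,6,7}] r1c6 is the only open cell in col 6 admitting 4, so r1c6=4.
Step 13. [r6c8∈{2,6,7}] 2 has one home in row 6: r6c8 ⇒ r6c8=2.
Step 14. [r1c4∈{2,3,6}] 2 has one home in row 1: r1c4, so r1c4=2.
Step 15. [r1c2∈{3,6}] row 1 places 3 nowhere but r1c2 ⇒ r1c2=3.
Step 16. [r9c2∈{9}] r9c2 has the single candidate 9, so r9c2=9.
Step 17. [r4c2∈{6}] r4c2 has the single candidate 6 ⇒ r4c2=6.
Step 18. [r3c6∈{3,6,7}] r3c6 is the only open cell in col 6 admitting 6. So r3c6=6.
Step 19. [r3c1∈{7}] r3c1's peers cover all but 7. So r3c1=7.
Step 20. [r6c3∈{4}] r6c3 has the single candidate 4 ⇒ r6c3=4.
Step 21. [r7c1∈{3}] nothing but 3 survives at r7c1 ⇒ r7c1=3.
Step 22. [r1c7∈{6,7}] r1c7 is the only open cell in row 1 admitting 6, so r1c7=6.
Step 23. [r8c7∈{4,7}] 4 has one home in col 7: r8c7 ⇒ r8c7=4.
Step 24. [r5c8∈{3,6}] col 8 places 6 nowhere but r5c8, so r5c8=6.
Step 25. [r9c8∈{3,7}] col 8 places 3 nowhere but r9c8. So r9c8=3.
Step 26. [r4c6∈{9}] r4c6 has the single candidate 9, so r4c6=9.
Step 27. [r9c6∈{7}] r9c6 has the single candidate 7 ⇒ r9c6=7.
Step 28. [r7c6∈{2}] only 2 remains possible at r7c6, so r7c6=2.
Step 29. [r2c9∈{2,7}] r2c9 is the only open cell in row 2 admitting 2 ⇒ r2c9=2.
Step 30. [r3c4∈{3}] only 3 remains possible at r3c4. So r3c4=3.
Step 31. [r5c3∈{9}] r5c3's peers cover all but 9 ⇒ r5c3=9.
Step 32. [r9c4∈{1}] r9c4 has the single candidate 1. So r9c4=1.
Step 33. [r7c4∈{9}] r7c4's peers cover all but 9 ⇒ r7c4=9.
Step 34. [r6c7∈{7}] r6c7's peers cover all but 7, so r6c7=7.
Step 35. [r7c2∈{4}] r7c2 is down to just 4 ⇒ r7c2=4.
Step 36. [r8c9∈{7}] only 7 remains possible at r8c9, so r8c9=7.
Step 37. [r4c1∈{8}] only 8 remains possible at r4c1. So r4c1=8.
Step 38. [r8c1∈{6}] nothing but 6 survives at r8c1. So r8c1=6.
Step 39. [r8c2∈{2}] nothing but 2 survives at r8c2 ⇒ r8c2=2.
Step 40. [r2c8∈{7}] r2c8's peers cover all but 7 ⇒ r2c8=7.
Step 41. [r6c4∈{6}] r6c4 is down to just 6, so r6c4=6.
Step 42. [r5c4∈{4}] r5c4 is down to just 4, so r5c4=4.
Step 43. [r5c9∈{3}] only 3 remains possible at r5c9, so r5c9=3.
Step 44. [r8c6∈{3}] only 3 remains possible at r8c6. So r8c6=3.
Step 45. [r2c3∈{6}] nothing but 6 survives at r2c3, so r2c3=6.
Step 46. [r7c3∈{7}] only 7 remains possible at r7c3, so r7c3=7.
Step 47. [r3c5∈{8}] r3c5 is down to just 8. So r3c5=8.
Step 48. [r1c5∈{7}] r1c5 has the single candidate 7. So r1c5=7.

Answer: 9 3 5 2 7 4 6 8 1 / 4 8 6 5 9 1 3 7 2 / 7 1 2 3 8 6 9 4 5 / 8 6 3 7 2 9 5 1 4 / 2 7 9 4 1 5 8 6 3 / 1 5 4 6 3 8 7 2 9 / 3 4 7 9 6 2 1 5 8 / 6 2 1 8 5 3 4 9 7 / 5 9 8 1 4 7 2 3 6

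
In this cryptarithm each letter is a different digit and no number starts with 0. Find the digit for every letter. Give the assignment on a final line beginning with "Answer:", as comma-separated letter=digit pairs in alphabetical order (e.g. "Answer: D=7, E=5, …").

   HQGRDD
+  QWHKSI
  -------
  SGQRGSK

Step 1. [col 1: D + I ≡ K (mod 10)] several values work for I in column 1 (D + I ≡ K (mod 10), carry-in 0); try I=4, so I=4.
Step 2. [S] the sum has 7 digits but both addends have 6; that extra leading digit S is the final carry, namely 1 ⇒ S=1.
Step 3. [col 1: D + I ≡ K (mod 10)] column 1 (D + I ≡ K (mod 10), carry-in 0) doesn't pin K yet; pick K=3 and continue ⇒ K=3.
Step 4. [col 1: D + I ≡ K (mod 10)] in column 1 we have D+I≡K with carry-in 0; given I=4, K=3 and digits 1,3,4 already taken and all letters distinct, that pins D to 9. So D=9.
Step 5. [col 3: R + K ≡ G (mod 10)] several values work for R in column 3 (R + K ≡ G (mod 10), carry-in 1); try R=8. So R=8.
Step 6. [col 3: R + K ≡ G (mod 10)] column 3: given R=8, K=3, carry-in 1, and digits 1,3,4,8,9 already taken and all letters distinct, R+K≡G (mod 10) forces G=2 ⇒ G=2.
Step 7. [col 4: G + H ≡ R (mod 10)] column 4 reads G+H+carry(1)=R with G=2, R=8; with digits 1,2,3,4,8,9 already taken and all letters distinct, the only value for H is 5, so H=5.
Step 8. [col 5: Q + W ≡ Q (mod 10)] in column 5 we have Q+W≡Q with carry-in 0; given nothing yet and digits 1,2,3,4,5,8,9 already taken and all letters distinct, that pins W to 0 ⇒ W=0.
Step 9. [col 5: Q + W ≡ Q (mod 10)] Q=7 is one option consistent with column 5 (Q + W ≡ Q (mod 10), carry-in 0) — take it ⇒ Q=7.

Answer: D=9, G=2, H=5, I=4, K=3, Q=7, R=8, S=1, W=0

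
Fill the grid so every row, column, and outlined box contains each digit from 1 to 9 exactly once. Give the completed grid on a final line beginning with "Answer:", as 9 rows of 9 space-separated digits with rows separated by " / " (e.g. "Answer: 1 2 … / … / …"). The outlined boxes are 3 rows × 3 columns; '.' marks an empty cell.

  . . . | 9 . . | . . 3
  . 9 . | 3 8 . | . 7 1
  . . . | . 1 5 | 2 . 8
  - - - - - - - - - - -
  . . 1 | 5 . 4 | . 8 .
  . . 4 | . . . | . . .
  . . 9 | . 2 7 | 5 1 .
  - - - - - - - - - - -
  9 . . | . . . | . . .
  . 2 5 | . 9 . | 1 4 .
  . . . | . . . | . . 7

Step 1. [r8c9∈{6}] r8c9 has the single candidate 6 ⇒ r8c9=6.
Step 2. [r5c6∈{1,3,6,8,9}] col 6 places 9 nowhere but r5c6, so r5c6=9.
Step 3. [r2c1∈{2,4,5,6}] r2c1 is the only open cell in row 2 admitting 5, so r2c1=5.
Step 4. [r5c9∈{2}] only 2 remains possible at r5c9, so r5c9=2.
Step 5. [r5c2∈{3,5,6,7,8}] r5c2 is the only open cell in row 5 admitting 5 ⇒ r5c2=5.
Step 6. [r5c4∈{1,6,8}] 1 has one home in row 5: r5c4. So r5c4=1.
Step 7. [r5c1∈{3,6,7,8}] row 5 places 8 nowhere but r5c1 ⇒ r5c1=8.
Step 8. [r6c4∈{6,8}] r6c4 is the only open cell in row 6 admitting 8, so r6c4=8.
Step 9. [r8c4∈{7}] only 7 remains possible at r8c4 ⇒ r8c4=7.
Step 10. [r8c1∈{3}] nothing but 3 survives at r8c1 ⇒ r8c1=3.
Step 11. [r6c1∈{6}] r6c1 has the single candidate 6 ⇒ r6c1=6.
Step 12. [r1c5∈{4,6,7}] col 5 places 7 nowhere but r1c5 ⇒ r1c5=7.
Step 13. [r3c4∈{4,6}] in box 2, 4 fits only at r3c4 ⇒ r3c4=4.
Step 14. [r5c7∈{3,6,7}] 7 has one home in row 5: r5c7. So r5c7=7.
Step 15. [r1c8∈{5,6}] 5 has one home in row 1: r1c8. So r1c8=5.
Step 16. [r9c5∈{3,4,5,6}] row 9 places 5 nowhere but r9c5, so r9c5=5.
Step 17. [r3c3∈{3,6,7}] in col 3, 3 fits only at r3c3. So r3c3=3.
Step 18. [r7c3∈{6,7,8}] r7c3 is the only open cell in col 3 admitting 7. So r7c3=7.
Step 19. [r7c5∈{3,4,6}] col 5 places 4 nowhere but r7c5. So r7c5=4.
Step 20. [r3c1∈{7}] nothing but 7 survives at r3c1. So r3c1=7.
Step 21. [r3c2∈{6}] r3c2 has the single candidate 6. So r3c2=6.
Step 22. [r9c3∈{6,8}] in col 3, 6 fits only at r9c3 ⇒ r9c3=6.
Step 23. [r9c4∈{2}] nothing but 2 survives at r9c4, so r9c4=2.
Step 24. [r2c3∈{2}] r2c3's peers cover all but 2. So r2c3=2.
Step 25. [r2c6∈{6}] nothing but 6 survives at r2c6 ⇒ r2c6=6.
Step 26. [r5c8∈{3,6}] across col 8, 6 lands solely at r5c8, so r5c8=6.
Step 27. [r4c7∈{3,9}] box 6 places 3 nowhere but r4c7 ⇒ r4c7=3.
Step 28. [r7c7∈{8}] only 8 remains possible at r7c7 ⇒ r7c7=8.
Step 29. [r7c2∈{1}] r7c2's peers cover all but 1. So r7c2=1.
Step 30. [r9c2∈{4,8}] r9c2 is the only open cell in box 7 admitting 8, so r9c2=8.
Step 31. [r1c2∈{4}] r1c2 is down to just 4 ⇒ r1c2=4.
Step 32. [r7c6∈{3}] r7c6's peers cover all but 3, so r7c6=3.
Step 33. [r9c8∈{3,9}] across row 9, 3 lands solely at r9c8. So r9c8=3.
Step 34. [r1c6∈{2}] nothing but 2 survives at r1c6 ⇒ r1c6=2.
Step 35. [r8c6∈{8}] r8c6 is down to just 8 ⇒ r8c6=8.
Step 36. [r3c8∈{9}] only 9 remains possible at r3c8, so r3c8=9.
Step 37. [r7c9∈{5}] nothing but 5 survives at r7c9, so r7c9=5.
Step 38. [r4c2∈{7}] r4c2 has the single candidate 7 ⇒ r4c2=7.
Step 39. [r7c8∈{2}] nothing but 2 survives at r7c8 ⇒ r7c8=2.
Step 40. [r2c7∈{4}] r2c7's peers cover all but 4. So r2c7=4.
Step 41. [r1c3∈{8}] nothing but 8 survives at r1c3. So r1c3=8.
Step 42. [r6c9∈{4}] only 4 remains possible at r6c9 ⇒ r6c9=4.
Step 43. [r4c1∈{2}] r4c1's peers cover all but 2, so r4c1=2.
Step 44. [r9c7∈{9}] nothing but 9 survives at r9c7, so r9c7=9.
Step 45. [r1c1∈{1}] r1c1 is down to just 1, so r1c1=1.
Step 46. [r5c5∈{3}] nothing but 3 survives at r5c5. So r5c5=3.
Step 47. [r7c4∈{6}] r7c4 has the single candidate 6 ⇒ r7c4=6.
Step 48. [r9c6∈{1}] r9c6's peers cover all but 1 ⇒ r9c6=1.
Step 49. [r4c5∈{6}] only 6 remains possible at r4c5. So r4c5=6.
Step 50. [r4c9∈{9}] only 9 remains possible at r4c9, so r4c9=9.
Step 51. [r6c2∈{3}] r6c2 is down to just 3 ⇒ r6c2=3.
Step 52. [r9c1∈{4}] only 4 remains possible at r9c1 ⇒ r9c1=4.
Step 53. [r1c7∈{6}] r1c7 has the single candidate 6, so r1c7=6.

Answer: 1 4 8 9 7 2 6 5 3 / 5 9 2 3 8 6 4 7 1 / 7 6 3 4 1 5 2 9 8 / 2 7 1 5 6 4 3 8 9 / 8 5 4 1 3 9 7 6 2 / 6 3 9 8 2 7 5 1 4 / 9 1 7 6 4 3 8 2 5 / 3 2 5 7 9 8 1 4 6 / 4 8 6 2 5 1 9 3 7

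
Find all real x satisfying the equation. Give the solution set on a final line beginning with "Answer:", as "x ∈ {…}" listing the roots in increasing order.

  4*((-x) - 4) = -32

Step 1. [4*((-x) - 4) = -32] LHS = 4·(…); ÷4 both sides. So div: (-x) - 4 = -8.
Step 2. [(-x) - 4 = -8] add 4: x sits inside (… - 4) ⇒ sub: -x = -4.
Step 3. [-x = -4] flip signs both sides, so neg: x = 4.

Answer: x ∈ {4}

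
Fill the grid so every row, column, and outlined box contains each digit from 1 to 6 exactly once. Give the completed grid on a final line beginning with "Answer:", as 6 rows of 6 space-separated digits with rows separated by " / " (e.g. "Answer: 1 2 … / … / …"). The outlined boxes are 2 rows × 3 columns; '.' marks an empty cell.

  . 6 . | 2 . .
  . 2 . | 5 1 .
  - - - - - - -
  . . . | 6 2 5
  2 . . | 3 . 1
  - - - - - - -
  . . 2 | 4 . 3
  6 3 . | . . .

Step 1. [r6c3∈{1,4,5}] in row 6, 4 fits only at r6c3 ⇒ r6c3=4.
Step 2. [r2c3∈{3}] r2c3 has the single candidate 3 ⇒ r2c3=3.
Step 3. [r3c3∈{1}] r3c3 has the single candidate 1, so r3c3=1.
Step 4. [r2c1∈{4}] r2c1 has the single candidate 4. So r2c1=4.
Step 5. [r1c1∈{1,5}] row 1 places 1 nowhere but r1c1 ⇒ r1c1=1.
Step 6. [r5c1∈{5}] nothing but 5 survives at r5c1. So r5c1=5.
Step 7. [r4c5∈{4}] r4c5's peers cover all but 4. So r4c5=4.
Step 8. [r1c3∈{5}] r1c3 has the single candidate 5. So r1c3=5.
Step 9. [r1c6∈{4}] nothing but 4 survives at r1c6 ⇒ r1c6=4.
Step 10. [r6c4∈{1}] r6c4's peers cover all but 1, so r6c4=1.
Step 11. [r4c3∈{6}] r4c3's peers cover all but 6, so r4c3=6.
Step 12. [r5c5∈{6}] only 6 remains possible at r5c5, so r5c5=6.
Step 13. [r3c2∈{4}] r3c2 has the single candidate 4, so r3c2=4.
Step 14. [r2c6∈{6}] r2c6 is down to just 6 ⇒ r2c6=6.
Step 15. [r6c5∈{5}] only 5 remains possible at r6c5, so r6c5=5.
Step 16. [r4c2∈{5}] only 5 remains possible at r4c2. So r4c2=5.
Step 17. [r5c2∈{1}] only 1 remains possible at r5c2. So r5c2=1.
Step 18. [r3c1∈{3}] nothing but 3 survives at r3c1. So r3c1=3.
Step 19. [r1c5∈{3}] r1c5 is down to just 3. So r1c5=3.
Step 20. [r6c6∈{2}] r6c6 is down to just 2, so r6c6=2.

Answer: 1 6 5 2 3 4 / 4 2 3 5 1 6 / 3 4 1 6 2 5 / 2 5 6 3 4 1 / 5 1 2 4 6 3 / 6 3 4 1 5 2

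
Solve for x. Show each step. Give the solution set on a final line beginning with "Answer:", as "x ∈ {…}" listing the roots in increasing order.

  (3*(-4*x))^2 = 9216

Step 1. [(3*(-4*x))^2 = 9216] √ both sides: 9216 ≥ 0 gives two branches, so sqrt: 3*(-4*x) = 96 or -96.
Step 2. [3*(-4*x) = 96 or -96] leading coefficient 3: divide by 3. So div: -4*x = 32 or -32.
Step 3. [-4*x = 32 or -32] LHS = -4·(…); ÷-4 both sides ⇒ div: x = -8 or 8.

Answer: x ∈ {-8, 8}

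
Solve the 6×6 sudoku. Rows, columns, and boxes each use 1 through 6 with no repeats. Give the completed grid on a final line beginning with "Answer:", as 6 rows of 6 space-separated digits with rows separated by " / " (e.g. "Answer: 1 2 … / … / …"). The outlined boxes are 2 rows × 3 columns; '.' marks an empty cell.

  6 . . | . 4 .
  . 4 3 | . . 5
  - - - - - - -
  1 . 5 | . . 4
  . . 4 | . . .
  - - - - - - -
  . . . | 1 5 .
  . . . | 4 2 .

Step 1. [r2c1∈{2}] r2c1's peers cover all but 2. So r2c1=2.
Step 2. [r4c1∈{3}] r4c1's peers cover all but 3. So r4c1=3.
Step 3. [r1c3∈{1}] r1c3 is down to just 1. So r1c3=1.
Step 4. [r6c3∈{6}] r6c3 has the single candidate 6 ⇒ r6c3=6.
Step 5. [r2c4∈{6}] only 6 remains possible at r2c4, so r2c4=6.
Step 6. [r4c6∈{1,2,6}] r4c6 is the only open cell in col 6 admitting 1. So r4c6=1.
Step 7. [r6c6∈{3}] only 3 remains possible at r6c6, so r6c6=3.
Step 8. [r3c5∈{3,6}] col 5 places 3 nowhere but r3c5 ⇒ r3c5=3.
Step 9. [r3c4∈{2}] only 2 remains possible at r3c4, so r3c4=2.
Step 10. [r4c2∈{2,6}] row 4 places 2 nowhere but r4c2 ⇒ r4c2=2.
Step 11. [r6c1∈{5}] only 5 remains possible at r6c1, so r6c1=5.
Step 12. [r2c5∈{1}] nothing but 1 survives at r2c5, so r2c5=1.
Step 13. [r6c2∈{1}] r6c2's peers cover all but 1 ⇒ r6c2=1.
Step 14. [r4c4∈{5}] nothing but 5 survives at r4c4, so r4c4=5.
Step 15. [r5c2∈{3}] nothing but 3 survives at r5c2 ⇒ r5c2=3.
Step 16. [r1c4∈{3}] r1c4 has the single candidate 3. So r1c4=3.
Step 17. [r5c6∈{6}] r5c6 has the single candidate 6, so r5c6=6.
Step 18. [r4c5∈{6}] r4c5 has the single candidate 6, so r4c5=6.
Step 19. [r1c2∈{5}] r1c2 is down to just 5 ⇒ r1c2=5.
Step 20. [r3c2∈{6}] r3c2 has the single candidate 6, so r3c2=6.
Step 21. [r1c6∈{2}] r1c6 has the single candidate 2. So r1c6=2.
Step 22. [r5c3∈{2}] nothing but 2 survives at r5c3 ⇒ r5c3=2.
Step 23. [r5c1∈{4}] r5c1 is down to just 4 ⇒ r5c1=4.

Answer: 6 5 1 3 4 2 / 2 4 3 6 1 5 / 1 6 5 2 3 4 / 3 2 4 5 6 1 / 4 3 2 1 5 6 / 5 1 6 4 2 3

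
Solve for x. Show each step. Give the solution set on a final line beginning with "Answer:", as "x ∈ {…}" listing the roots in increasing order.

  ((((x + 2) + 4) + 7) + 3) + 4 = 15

Step 1. [((((x + 2) + 4) + 7) + 3) + 4 = 15] +4 is outermost — subtract 4 both sides, so sub: (((x + 2) + 4) + 7) + 3 = 11.
Step 2. [(((x + 2) + 4) + 7) + 3 = 11] 3 comes off first (subtract 3) ⇒ sub: ((x + 2) + 4) + 7 = 8.
Step 3. [((x + 2) + 4) + 7 = 8] subtract 7: x sits inside (… + 7). So sub: (x + 2) + 4 = 1.
Step 4. [(x + 2) + 4 = 1] 4 comes off first (subtract 4), so sub: x + 2 = -3.
Step 5. [x + 2 = -3] 2 comes off first (subtract 2). So sub: x = -5.

Answer: x ∈ {-5}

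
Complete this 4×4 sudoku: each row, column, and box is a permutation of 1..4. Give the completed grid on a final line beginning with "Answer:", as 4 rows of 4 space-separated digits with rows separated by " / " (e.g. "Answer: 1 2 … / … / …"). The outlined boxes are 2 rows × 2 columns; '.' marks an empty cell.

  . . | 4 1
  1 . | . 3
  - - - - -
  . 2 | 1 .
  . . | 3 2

Step 1. [r4c1∈{4}] nothing but 4 survives at r4c1 ⇒ r4c1=4.
Step 2. [r1c2∈{3}] r1c2 is down to just 3. So r1c2=3.
Step 3. [r2c2∈{4}] nothing but 4 survives at r2c2, so r2c2=4.
Step 4. [r1c1∈{2}] only 2 remains possible at r1c1. So r1c1=2.
Step 5. [r4c2∈{1}] nothing but 1 survives at r4c2, so r4c2=1.
Step 6. [r3c4∈{4}] only 4 remains possible at r3c4 ⇒ r3c4=4.
Step 7. [r3c1∈{3}] r3c1's peers cover all but 3, so r3c1=3.
Step 8. [r2c3∈{2}] nothing but 2 survives at r2c3 ⇒ r2c3=2.

Answer: 2 3 4 1 / 1 4 2 3 / 3 2 1 4 / 4 1 3 2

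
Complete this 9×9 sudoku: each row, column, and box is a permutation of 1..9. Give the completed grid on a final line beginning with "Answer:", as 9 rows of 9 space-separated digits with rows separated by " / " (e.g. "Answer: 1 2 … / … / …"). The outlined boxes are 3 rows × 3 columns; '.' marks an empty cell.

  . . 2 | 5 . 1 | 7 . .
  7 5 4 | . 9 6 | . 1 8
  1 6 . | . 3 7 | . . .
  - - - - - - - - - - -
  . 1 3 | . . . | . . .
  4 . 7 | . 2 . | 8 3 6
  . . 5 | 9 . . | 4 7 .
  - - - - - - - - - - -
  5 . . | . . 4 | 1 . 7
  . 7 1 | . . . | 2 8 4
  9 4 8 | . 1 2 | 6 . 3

Step 1. [r1c9∈{9}] nothing but 9 survives at r1c9. So r1c9=9.
Step 2. [r4c5∈{4,5,6,7,8}] in col 5, 7 fits only at r4c5, so r4c5=7.
Step 3. [r3c4∈{2,4,8}] 8 has one home in row 3: r3c4, so r3c4=8.
Step 4. [r7c3∈{6}] only 6 remains possible at r7c3. So r7c3=6.
Step 5. [r8c1∈{3}] nothing but 3 survives at r8c1. So r8c1=3.
Step 6. [r1c1∈{8}] only 8 remains possible at r1c1 ⇒ r1c1=8.
Step 7. [r3c8∈{2,4,5}] across row 3, 4 lands solely at r3c8 ⇒ r3c8=4.
Step 8. [r4c8∈{2,5,9}] 2 has one home in col 8: r4c8, so r4c8=2.
Step 9. [r4c9∈{5}] r4c9 has the single candidate 5. So r4c9=5.
Step 10. [r6c2∈{2,8}] 8 has one home in col 2: r6c2, so r6c2=8.
Step 11. [r6c5∈{6}] only 6 remains possible at r6c5. So r6c5=6.
Step 12. [r8c5∈{5}] only 5 remains possible at r8c5 ⇒ r8c5=5.
Step 13. [r3c9∈{2}] only 2 remains possible at r3c9. So r3c9=2.
Step 14. [r7c2∈{2}] nothing but 2 survives at r7c2 ⇒ r7c2=2.
Step 15. [r2c4∈{2}] r2c4 is down to just 2 ⇒ r2c4=2.
Step 16. [r4c7∈{9}] r4c7's peers cover all but 9. So r4c7=9.
Step 17. [r8c6∈{9}] r8c6 is down to just 9 ⇒ r8c6=9.
Step 18. [r5c4∈{1}] nothing but 1 survives at r5c4, so r5c4=1.
Step 19. [r5c6∈{5}] nothing but 5 survives at r5c6 ⇒ r5c6=5.
Step 20. [r1c5∈{4}] nothing but 4 survives at r1c5, so r1c5=4.
Step 21. [r3c7∈{5}] r3c7 is down to just 5, so r3c7=5.
Step 22. [r5c2∈{9}] r5c2 has the single candidate 9, so r5c2=9.
Step 23. [r7c5∈{8}] nothing but 8 survives at r7c5. So r7c5=8.
Step 24. [r2c7∈{3}] nothing but 3 survives at r2c7 ⇒ r2c7=3.
Step 25. [r3c3∈{9}] r3c3 has the single candidate 9. So r3c3=9.
Step 26. [r9c4∈{7}] only 7 remains possible at r9c4, so r9c4=7.
Step 27. [r4c4∈{4}] only 4 remains possible at r4c4. So r4c4=4.
Step 28. [r6c1∈{2}] r6c1's peers cover all but 2 ⇒ r6c1=2.
Step 29. [r7c8∈{9}] only 9 remains possible at r7c8 ⇒ r7c8=9.
Step 30. [r8c4∈{6}] nothing but 6 survives at r8c4 ⇒ r8c4=6.
Step 31. [r1c2∈{3}] nothing but 3 survives at r1c2, so r1c2=3.
Step 32. [r7c4∈{3}] r7c4 is down to just 3 ⇒ r7c4=3.
Step 33. [r4c6∈{8}] r4c6 has the single candidate 8, so r4c6=8.
Step 34. [r6c9∈{1}] r6c9 has the single candidate 1 ⇒ r6c9=1.
Step 35. [r1c8∈{6}] r1c8 is down to just 6 ⇒ r1c8=6.
Step 36. [r6c6∈{3}] r6c6's peers cover all but 3, so r6c6=3.
Step 37. [r4c1∈{6}] r4c1 is down to just 6. So r4c1=6.
Step 38. [r9c8∈{5}] r9c8 has the single candidate 5, so r9c8=5.

Answer: 8 3 2 5 4 1 7 6 9 / 7 5 4 2 9 6 3 1 8 / 1 6 9 8 3 7 5 4 2 / 6 1 3 4 7 8 9 2 5 / 4 9 7 1 2 5 8 3 6 / 2 8 5 9 6 3 4 7 1 / 5 2 6 3 8 4 1 9 7 / 3 7 1 6 5 9 2 8 4 / 9 4 8 7 1 2 6 5 3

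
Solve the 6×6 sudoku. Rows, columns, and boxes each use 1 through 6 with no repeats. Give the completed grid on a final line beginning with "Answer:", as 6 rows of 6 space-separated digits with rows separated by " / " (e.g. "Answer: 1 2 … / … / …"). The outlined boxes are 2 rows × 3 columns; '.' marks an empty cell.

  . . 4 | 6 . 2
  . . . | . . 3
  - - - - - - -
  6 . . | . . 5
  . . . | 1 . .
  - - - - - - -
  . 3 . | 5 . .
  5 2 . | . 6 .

Step 1. [r3c4∈{2,3,4}] in col 4, 2 fits only at r3c4, so r3c4=2.
Step 2. [r6c3∈{1}] r6c3 has the single candidate 1. So r6c3=1.
Step 3. [r6c6∈{4}] r6c6's peers cover all but 4 ⇒ r6c6=4.
Step 4. [r3c3∈{3}] r3c3's peers cover all but 3 ⇒ r3c3=3.
Step 5. [r2c2∈{1,5,6}] in col 2, 6 fits only at r2c2, so r2c2=6.
Step 6. [r3c5∈{4}] nothing but 4 survives at r3c5. So r3c5=4.
Step 7. [r4c2∈{4,5}] across col 2, 4 lands solely at r4c2, so r4c2=4.
Step 8. [r1c2∈{1,5}] in col 2, 5 fits only at r1c2 ⇒ r1c2=5.
Step 9. [r1c5∈{1}] nothing but 1 survives at r1c5. So r1c5=1.
Step 10. [r4c1∈{2}] only 2 remains possible at r4c1 ⇒ r4c1=2.
Step 11. [r2c5∈{5}] only 5 remains possible at r2c5 ⇒ r2c5=5.
Step 12. [r2c1∈{1}] r2c1's peers cover all but 1. So r2c1=1.
Step 13. [r2c4∈{4}] r2c4 is down to just 4. So r2c4=4.
Step 14. [r6c4∈{3}] only 3 remains possible at r6c4. So r6c4=3.
Step 15. [r1c1∈{3}] only 3 remains possible at r1c1. So r1c1=3.
Step 16. [r2c3∈{2}] r2c3's peers cover all but 2 ⇒ r2c3=2.
Step 17. [r4c3∈{5}] only 5 remains possible at r4c3 ⇒ r4c3=5.
Step 18. [r5c1∈{4}] r5c1's peers cover all but 4, so r5c1=4.
Step 19. [r3c2∈{1}] only 1 remains possible at r3c2 ⇒ r3c2=1.
Step 20. [r4c5∈{3}] r4c5's peers cover all but 3 ⇒ r4c5=3.
Step 21. [r5c5∈{2}] r5c5 has the single candidate 2 ⇒ r5c5=2.
Step 22. [r4c6∈{6}] r4c6 has the single candidate 6. So r4c6=6.
Step 23. [r5c6∈{1}] only 1 remains possible at r5c6, so r5c6=1.
Step 24. [r5c3∈{6}] only 6 remains possible at r5c3. So r5c3=6.

Answer: 3 5 4 6 1 2 / 1 6 2 4 5 3 / 6 1 3 2 4 5 / 2 4 5 1 3 6 / 4 3 6 5 2 1 / 5 2 1 3 6 4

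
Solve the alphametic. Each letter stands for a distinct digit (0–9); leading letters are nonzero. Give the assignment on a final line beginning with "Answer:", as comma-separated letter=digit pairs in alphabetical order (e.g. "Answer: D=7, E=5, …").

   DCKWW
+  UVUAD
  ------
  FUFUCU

Step 1. [col 1: W + D ≡ U (mod 10)] several values work for W in column 1 (W + D ≡ U (mod 10), carry-in 0); try W=5 ⇒ W=5.
Step 2. [col 1: W + D ≡ U (mod 10)] no forcing yet in column 1 (carry-in 0); U=4 is free and consistent — try it, so U=4.
Step 3. [col 1: W + D ≡ U (mod 10)] column 1 reads W+D+carry(0)=U with W=5, U=4; with digits 4,5 already taken and all letters distinct, the only value for D is 9, so D=9.
Step 4. [col 2: W + A ≡ C (mod 10)] no forcing yet in column 2 (carry-in 1); A=2 is free and consistent — try it ⇒ A=2.
Step 5. [F] adding two 5-digit numbers gives at most 5+1 digits, and here it does — F is that final carry and must be 1, so F=1.
Step 6. [col 2: W + A ≡ C (mod 10)] in column 2 we have W+A≡C with carry-in 1; given W=5, A=2 and digits 1,2,4,5,9 already taken and all letters distinct, that pins C to 8. So C=8.
Step 7. [col 3: K + U ≡ U (mod 10)] column 3: given U=4, carry-in 0, and digits 1,2,4,5,8,9 already taken and all letters distinct, K+U≡U (mod 10) forces K=0 ⇒ K=0.
Step 8. [col 4: C + V ≡ F (mod 10)] from column 4 (C=8, F=1, carry-in 0, digits 0,1,2,4,5,8,9 already taken and all letters distinct): V must equal 3, so V=3.

Answer: A=2, C=8, D=9, F=1, K=0, U=4, V=3, W=5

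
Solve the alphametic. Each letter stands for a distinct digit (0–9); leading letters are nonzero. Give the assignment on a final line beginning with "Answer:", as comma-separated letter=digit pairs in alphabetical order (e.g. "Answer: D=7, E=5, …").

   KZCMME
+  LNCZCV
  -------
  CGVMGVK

Step 1. [col 1: E + V ≡ K (mod 10)] no forcing yet in column 1 (carry-in 0); E=5 is free and consistent — try it. So E=5.
Step 2. [col 1: E + V ≡ K (mod 10)] several values work for V in column 1 (E + V ≡ K (mod 10), carry-in 0); try V=3, so V=3.
Step 3. [C] the sum has 7 digits but both addends have 6; that extra leading digit C is the final carry, namely 1, so C=1.
Step 4. [col 1: E + V ≡ K (mod 10)] column 1: given E=5, V=3, carry-in 0, and digits 1,3,5 already taken and all letters distinct, E+V≡K (mod 10) forces K=8. So K=8.
Step 5. [col 2: M + C ≡ V (mod 10)] from column 2 (C=1, V=3, carry-in 0, digits 1,3,5,8 already taken and all letters distinct): M must equal 2, so M=2.
Step 6. [col 3: M + Z ≡ G (mod 10)] column 3 (M + Z ≡ G (mod 10), carry-in 0) doesn't pin G yet; pick G=6 and continue. So G=6.
Step 7. [col 3: M + Z ≡ G (mod 10)] from column 3 (M=2, G=6, carry-in 0, digits 1,2,3,5,6,8 already taken and all letters distinct): Z must equal 4. So Z=4.
Step 8. [col 5: Z + N ≡ V (mod 10)] column 5 reads Z+N+carry(0)=V with Z=4, V=3; with digits 1,2,3,4,5,6,8 already taken and all letters distinct, the only value for N is 9 ⇒ N=9.
Step 9. [col 6: K + L ≡ G (mod 10)] column 6 reads K+L+carry(1)=G with K=8, G=6; with digits 1,2,3,4,5,6,8,9 already taken and all letters distinct, the only value for L is 7 ⇒ L=7.

Answer: C=1, E=5, G=6, K=8, L=7, M=2, N=9, V=3, Z=4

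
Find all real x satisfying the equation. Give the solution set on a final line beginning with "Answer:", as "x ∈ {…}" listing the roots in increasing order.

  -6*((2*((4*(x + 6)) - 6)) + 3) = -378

Step 1. [-6*((2*((4*(x + 6)) - 6)) + 3) = -378] -6·(inner) — divide through by -6. So div: (2*((4*(x + 6)) - 6)) + 3 = 63.
Step 2. [(2*((4*(x + 6)) - 6)) + 3 = 63] 3 comes off first (subtract 3), so sub: 2*((4*(x + 6)) - 6) = 60.
Step 3. [2*((4*(x + 6)) - 6) = 60] LHS = 2·(…); ÷2 both sides. So div: (4*(x + 6)) - 6 = 30.
Step 4. [(4*(x + 6)) - 6 = 30] the outer -6 inverts by adding 6. So sub: 4*(x + 6) = 36.
Step 5. [4*(x + 6) = 36] LHS = 4·(…); ÷4 both sides, so div: x + 6 = 9.
Step 6. [x + 6 = 9] the outer +6 inverts by subtracting 6, so sub: x = 3.

Answer: x ∈ {3}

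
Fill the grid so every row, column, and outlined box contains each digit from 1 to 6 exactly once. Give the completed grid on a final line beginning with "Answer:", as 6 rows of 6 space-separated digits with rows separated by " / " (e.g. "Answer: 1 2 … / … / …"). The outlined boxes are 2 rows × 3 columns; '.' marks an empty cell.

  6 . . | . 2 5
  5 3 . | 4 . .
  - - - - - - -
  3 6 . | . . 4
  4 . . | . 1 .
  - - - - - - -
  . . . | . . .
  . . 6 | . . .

Step 1. [r5c3∈{1,2,3,4,5}] col 3 places 3 nowhere but r5c3 ⇒ r5c3=3.
Step 2. [r3c5∈{5}] nothing but 5 survives at r3c5 ⇒ r3c5=5.
Step 3. [r3c4∈{2}] r3c4 has the single candidate 2. So r3c4=2.
Step 4. [r1c4∈{1,3}] row 1 places 3 nowhere but r1c4 ⇒ r1c4=3.
Step 5. [r2c6∈{1,6}] 1 has one home in box 2: r2c6 ⇒ r2c6=1.
Step 6. [r6c5∈{3,4}] r6c5 is the only open cell in col 5 admitting 3 ⇒ r6c5=3.
Step 7. [r6c2∈{1,2,4,5}] row 6 places 4 nowhere but r6c2. So r6c2=4.
Step 8. [r5c2∈{1,2,5}] in box 5, 5 fits only at r5c2, so r5c2=5.
Step 9. [r4c4∈{6}] r4c4's peers cover all but 6. So r4c4=6.
Step 10. [r5c4∈{1}] r5c4 has the single candidate 1 ⇒ r5c4=1.
Step 11. [r5c6∈{2,6}] col 6 places 6 nowhere but r5c6, so r5c6=6.
Step 12. [r3c3∈{1}] r3c3 has the single candidate 1, so r3c3=1.
Step 13. [r4c2∈{2}] r4c2's peers cover all but 2. So r4c2=2.
Step 14. [r6c6∈{2}] r6c6 has the single candidate 2, so r6c6=2.
Step 15. [r4c3∈{5}] only 5 remains possible at r4c3 ⇒ r4c3=5.
Step 16. [r5c5∈{4}] only 4 remains possible at r5c5 ⇒ r5c5=4.
Step 17. [r2c3∈{2}] r2c3 has the single candidate 2. So r2c3=2.
Step 18. [r4c6∈{3}] r4c6 is down to just 3. So r4c6=3.
Step 19. [r6c4∈{5}] only 5 remains possible at r6c4. So r6c4=5.
Step 20. [r5c1∈{2}] r5c1 has the single candidate 2 ⇒ r5c1=2.
Step 21. [r6c1∈{1}] r6c1's peers cover all but 1, so r6c1=1.
Step 22. [r1c2∈{1}] r1c2 has the single candidate 1. So r1c2=1.
Step 23. [r2c5∈{6}] r2c5 is down to just 6, so r2c5=6.
Step 24. [r1c3∈{4}] r1c3 is down to just 4. So r1c3=4.

Answer: 6 1 4 3 2 5 / 5 3 2 4 6 1 / 3 6 1 2 5 4 / 4 2 5 6 1 3 / 2 5 3 1 4 6 / 1 4 6 5 3 2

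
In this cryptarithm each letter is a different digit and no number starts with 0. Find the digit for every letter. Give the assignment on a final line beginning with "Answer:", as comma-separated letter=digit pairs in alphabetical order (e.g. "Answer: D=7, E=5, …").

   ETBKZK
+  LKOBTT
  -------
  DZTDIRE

Step 1. [col 1: K + T ≡ E (mod 10)] column 1 (K + T ≡ E (mod 10), carry-in 0) doesn't pin K yet; pick K=9 and continue ⇒ K=9.
Step 2. [col 1: K + T ≡ E (mod 10)] column 1 (K + T ≡ E (mod 10), carry-in 0) doesn't pin T yet; pick T=4 and continue, so T=4.
Step 3. [col 1: K + T ≡ E (mod 10)] column 1: given K=9, T=4, carry-in 0, and digits 4,9 already taken and all letters distinct, K+T≡E (mod 10) forces E=3. So E=3.
Step 4. [col 2: Z + T ≡ R (mod 10)] column 2 (Z + T ≡ R (mod 10), carry-in 1) doesn't pin R yet; pick R=5 and continue ⇒ R=5.
Step 5. [D] adding two 6-digit numbers gives at most 6+1 digits, and here it does — D is that final carry and must be 1 ⇒ D=1.
Step 6. [col 2: Z + T ≡ R (mod 10)] from column 2 (T=4, R=5, carry-in 1, digits 1,3,4,5,9 already taken and all letters distinct): Z must equal 0. So Z=0.
Step 7. [col 3: K + B ≡ I (mod 10)] B=8 is one option consistent with column 3 (K + B ≡ I (mod 10), carry-in 0) — take it, so B=8.
Step 8. [col 3: K + B ≡ I (mod 10)] column 3: given K=9, B=8, carry-in 0, and digits 0,1,3,4,5,8,9 already taken and all letters distinct, K+B≡I (mod 10) forces I=7, so I=7.
Step 9. [col 4: B + O ≡ D (mod 10)] column 4: given B=8, D=1, carry-in 1, and digits 0,1,3,4,5,7,8,9 already taken and all letters distinct, B+O≡D (mod 10) forces O=2, so O=2.
Step 10. [col 6: E + L ≡ Z (mod 10)] column 6: given E=3, Z=0, carry-in 1, and digits 0,1,2,3,4,5,7,8,9 already taken and all letters distinct, E+L≡Z (mod 10) forces L=6, so L=6.

Answer: B=8, D=1, E=3, I=7, K=9, L=6, O=2, R=5, T=4, Z=0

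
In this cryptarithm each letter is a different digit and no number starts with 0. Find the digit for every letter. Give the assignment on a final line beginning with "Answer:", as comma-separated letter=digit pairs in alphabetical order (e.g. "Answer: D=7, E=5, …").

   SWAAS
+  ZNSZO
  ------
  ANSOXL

Step 1. [col 1: S + O ≡ L (mod 10)] S=7 is one option consistent with column 1 (S + O ≡ L (mod 10), carry-in 0) — take it ⇒ S=7.
Step 2. [col 1: S + O ≡ L (mod 10)] no forcing yet in column 1 (carry-in 0); L=6 is free and consistent — try it, so L=6.
Step 3. [A] the sum has 6 digits but both addends have 5; that extra leading digit A is the final carry, namely 1 ⇒ A=1.
Step 4. [col 1: S + O ≡ L (mod 10)] column 1: given S=7, L=6, carry-in 0, and digits 1,6,7 already taken and all letters distinct, S+O≡L (mod 10) forces O=9. So O=9.
Step 5. [col 2: A + Z ≡ X (mod 10)] X=0 is one option consistent with column 2 (A + Z ≡ X (mod 10), carry-in 1) — take it. So X=0.
Step 6. [col 2: A + Z ≡ X (mod 10)] column 2: given A=1, X=0, carry-in 1, and digits 0,1,6,7,9 already taken and all letters distinct, A+Z≡X (mod 10) forces Z=8, so Z=8.
Step 7. [col 4: W + N ≡ S (mod 10)] several values work for W in column 4 (W + N ≡ S (mod 10), carry-in 0); try W=2. So W=2.
Step 8. [col 4: W + N ≡ S (mod 10)] in column 4 we have W+N≡S with carry-in 0; given W=2, S=7 and digits 0,1,2,6,7,8,9 already taken and all letters distinct, that pins N to 5 ⇒ N=5.

Answer: A=1, L=6, N=5, O=9, S=7, W=2, X=0, Z=8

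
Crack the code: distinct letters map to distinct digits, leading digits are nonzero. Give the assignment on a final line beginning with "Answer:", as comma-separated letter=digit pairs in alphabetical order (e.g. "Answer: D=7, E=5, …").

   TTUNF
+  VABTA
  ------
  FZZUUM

Step 1. [col 1: F + A ≡ M (mod 10)] column 1 (F + A ≡ M (mod 10), carry-in 0) doesn't pin F yet; pick F=1 and continue. So F=1.
Step 2. [col 1: F + A ≡ M (mod 10)] column 1 (F + A ≡ M (mod 10), carry-in 0) doesn't pin A yet; pick A=7 and continue, so A=7.
Step 3. [col 1: F + A ≡ M (mod 10)] column 1: given F=1, A=7, carry-in 0, and digits 1,7 already taken and all letters distinct, F+A≡M (mod 10) forces M=8. So M=8.
Step 4. [col 2: N + T ≡ U (mod 10)] several values work for T in column 2 (N + T ≡ U (mod 10), carry-in 0); try T=5. So T=5.
Step 5. [col 2: N + T ≡ U (mod 10)] no forcing yet in column 2 (carry-in 0); U=9 is free and consistent — try it. So U=9.
Step 6. [col 2: N + T ≡ U (mod 10)] column 2 reads N+T+carry(0)=U with T=5, U=9; with digits 1,5,7,8,9 already taken and all letters distinct, the only value for N is 4, so N=4.
Step 7. [col 3: U + B ≡ U (mod 10)] column 3 reads U+B+carry(0)=U with U=9; with digits 1,4,5,7,8,9 already taken and all letters distinct, the only value for B is 0. So B=0.
Step 8. [col 4: T + A ≡ Z (mod 10)] column 4 reads T+A+carry(0)=Z with T=5, A=7; with digits 0,1,4,5,7,8,9 already taken and all letters distinct, the only value for Z is 2, so Z=2.
Step 9. [col 5: T + V ≡ Z (mod 10)] column 5 reads T+V+carry(1)=Z with T=5, Z=2; with digits 0,1,2,4,5,7,8,9 already taken and all letters distinct, the only value for V is 6, so V=6.

Answer: A=7, B=0, F=1, M=8, N=4, T=5, U=9, V=6, Z=2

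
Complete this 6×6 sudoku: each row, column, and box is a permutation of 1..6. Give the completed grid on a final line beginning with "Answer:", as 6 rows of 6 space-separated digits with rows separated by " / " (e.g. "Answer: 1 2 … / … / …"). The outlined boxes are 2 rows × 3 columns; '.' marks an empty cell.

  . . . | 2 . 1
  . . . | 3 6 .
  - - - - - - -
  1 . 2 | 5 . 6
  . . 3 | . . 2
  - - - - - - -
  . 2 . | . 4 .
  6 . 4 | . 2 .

Step 1. [r3c2∈{4}] r3c2's peers cover all but 4. So r3c2=4.
Step 2. [r1c5∈{5}] nothing but 5 survives at r1c5. So r1c5=5.
Step 3. [r4c1∈{5}] nothing but 5 survives at r4c1. So r4c1=5.
Step 4. [r5c1∈{3}] r5c1's peers cover all but 3 ⇒ r5c1=3.
Step 5. [r6c4∈{1}] r6c4's peers cover all but 1 ⇒ r6c4=1.
Step 6. [r6c2∈{5}] r6c2 has the single candidate 5, so r6c2=5.
Step 7. [r1c1∈{4}] only 4 remains possible at r1c1, so r1c1=4.
Step 8. [r2c2∈{1}] r2c2 has the single candidate 1, so r2c2=1.
Step 9. [r1c3∈{6}] r1c3 has the single candidate 6, so r1c3=6.
Step 10. [r1c2∈{3}] nothing but 3 survives at r1c2 ⇒ r1c2=3.
Step 11. [r2c3∈{5}] only 5 remains possible at r2c3, so r2c3=5.
Step 12. [r5c6∈{5}] r5c6 has the single candidate 5 ⇒ r5c6=5.
Step 13. [r4c4∈{4}] nothing but 4 survives at r4c4, so r4c4=4.
Step 14. [r6c6∈{3}] r6c6 is down to just 3, so r6c6=3.
Step 15. [r5c4∈{6}] r5c4 is down to just 6. So r5c4=6.
Step 16. [r2c6∈{4}] nothing but 4 survives at r2c6 ⇒ r2c6=4.
Step 17. [r3c5∈{3}] r3c5 has the single candidate 3 ⇒ r3c5=3.
Step 18. [r4c5∈{1}] nothing but 1 survives at r4c5 ⇒ r4c5=1.
Step 19. [r5c3∈{1}] r5c3's peers cover all but 1 ⇒ r5c3=1.
Step 20. [r2c1∈{2}] nothing but 2 survives at r2c1, so r2c1=2.
Step 21. [r4c2∈{6}] only 6 remains possible at r4c2, so r4c2=6.

Answer: 4 3 6 2 5 1 / 2 1 5 3 6 4 / 1 4 2 5 3 6 / 5 6 3 4 1 2 / 3 2 1 6 4 5 / 6 5 4 1 2 3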